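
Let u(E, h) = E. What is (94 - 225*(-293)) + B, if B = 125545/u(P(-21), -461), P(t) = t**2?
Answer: 4177132/63 ≈ 66304.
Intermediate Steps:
B = 17935/63 (B = 125545/((-21)**2) = 125545/441 = 125545*(1/441) = 17935/63 ≈ 284.68)
(94 - 225*(-293)) + B = (94 - 225*(-293)) + 17935/63 = (94 + 65925) + 17935/63 = 66019 + 17935/63 = 4177132/63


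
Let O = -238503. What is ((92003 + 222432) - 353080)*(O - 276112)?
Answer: 19887296675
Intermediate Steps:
((92003 + 222432) - 353080)*(O - 276112) = ((92003 + 222432) - 353080)*(-238503 - 276112) = (314435 - 353080)*(-514615) = -38645*(-514615) = 19887296675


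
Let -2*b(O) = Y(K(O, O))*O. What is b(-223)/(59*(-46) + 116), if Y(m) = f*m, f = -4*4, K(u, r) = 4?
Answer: 3568/1299 ≈ 2.7467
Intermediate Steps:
f = -16
Y(m) = -16*m
b(O) = 32*O (b(O) = -(-16*4)*O/2 = -(-32)*O = 32*O)
b(-223)/(59*(-46) + 116) = (32*(-223))/(59*(-46) + 116) = -7136/(-2714 + 116) = -7136/(-2598) = -7136*(-1/2598) = 3568/1299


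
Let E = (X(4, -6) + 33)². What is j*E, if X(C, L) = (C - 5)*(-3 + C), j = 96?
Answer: 98304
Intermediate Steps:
X(C, L) = (-5 + C)*(-3 + C)
E = 1024 (E = ((15 + 4² - 8*4) + 33)² = ((15 + 16 - 32) + 33)² = (-1 + 33)² = 32² = 1024)
j*E = 96*1024 = 98304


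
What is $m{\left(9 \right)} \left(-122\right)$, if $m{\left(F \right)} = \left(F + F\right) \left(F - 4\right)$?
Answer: $-10980$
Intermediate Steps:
$m{\left(F \right)} = 2 F \left(-4 + F\right)$
$m{\left(9 \right)} \left(-122\right) = 2 \cdot 9 \left(-4 + 9\right) \left(-122\right) = 2 \cdot 9 \cdot 5 \left(-122\right) = 90 \left(-122\right) = -10980$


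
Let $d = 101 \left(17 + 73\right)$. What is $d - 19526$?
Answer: $-10436$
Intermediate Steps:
$d = 9090$ ($d = 101 \cdot 90 = 9090$)
$d - 19526 = 9090 - 19526 = -10436$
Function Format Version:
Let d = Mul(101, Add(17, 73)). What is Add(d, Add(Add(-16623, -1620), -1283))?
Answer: -10436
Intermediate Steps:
d = 9090 (d = Mul(101, 90) = 9090)
Add(d, Add(Add(-16623, -1620), -1283)) = Add(9090, Add(Add(-16623, -1620), -1283)) = Add(9090, Add(-18243, -1283)) = Add(9090, -19526) = -10436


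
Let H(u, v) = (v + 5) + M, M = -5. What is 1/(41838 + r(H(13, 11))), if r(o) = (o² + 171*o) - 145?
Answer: 1/43695 ≈ 2.2886e-5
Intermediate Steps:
H(u, v) = v (H(u, v) = (v + 5) - 5 = (5 + v) - 5 = v)
r(o) = -145 + o² + 171*o
1/(41838 + r(H(13, 11))) = 1/(41838 + (-145 + 11² + 171*11)) = 1/(41838 + (-145 + 121 + 1881)) = 1/(41838 + 1857) = 1/43695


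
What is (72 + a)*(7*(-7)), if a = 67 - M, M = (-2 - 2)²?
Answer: -6027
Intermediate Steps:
M = 16 (M = (-4)² = 16)
a = 51 (a = 67 - 1*16 = 67 - 16 = 51)
(72 + a)*(7*(-7)) = (72 + 51)*(7*(-7)) = 123*(-49) = -6027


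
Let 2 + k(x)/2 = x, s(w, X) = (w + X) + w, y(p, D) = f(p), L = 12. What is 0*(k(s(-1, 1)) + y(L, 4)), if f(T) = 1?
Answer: 0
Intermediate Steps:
y(p, D) = 1
s(w, X) = X + 2*w (s(w, X) = (X + w) + w = X + 2*w)
k(x) = -4 + 2*x
0*(k(s(-1, 1)) + y(L, 4)) = 0*((-4 + 2*(1 + 2*(-1))) + 1) = 0*((-4 + 2*(1 - 2)) + 1) = 0*((-4 + 2*(-1)) + 1) = 0*((-4 - 2) + 1) = 0*(-6 + 1) = 0*(-5) = 0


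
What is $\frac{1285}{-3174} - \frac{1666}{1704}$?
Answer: $- \frac{207709}{150236} \approx -1.3826$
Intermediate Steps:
$\frac{1285}{-3174} - \frac{1666}{1704} = 1285 \left(- \frac{1}{3174}\right) - \frac{833}{852} = - \frac{1285}{3174} - \frac{833}{852} = - \frac{207709}{150236}$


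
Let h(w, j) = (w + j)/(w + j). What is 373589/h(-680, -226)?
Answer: 373589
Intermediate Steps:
h(w, j) = 1 (h(w, j) = (j + w)/(j + w) = 1)
373589/h(-680, -226) = 373589/1 = 373589*1 = 373589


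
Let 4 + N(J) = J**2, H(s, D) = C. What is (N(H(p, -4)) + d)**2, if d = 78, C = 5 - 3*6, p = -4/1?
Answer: 59049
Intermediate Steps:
p = -4 (p = -4*1 = -4)
C = -13 (C = 5 - 18 = -13)
H(s, D) = -13
N(J) = -4 + J**2
(N(H(p, -4)) + d)**2 = ((-4 + (-13)**2) + 78)**2 = ((-4 + 169) + 78)**2 = (165 + 78)**2 = 243**2 = 59049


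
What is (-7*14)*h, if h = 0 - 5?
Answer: 490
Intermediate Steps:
h = -5
(-7*14)*h = -7*14*(-5) = -98*(-5) = 490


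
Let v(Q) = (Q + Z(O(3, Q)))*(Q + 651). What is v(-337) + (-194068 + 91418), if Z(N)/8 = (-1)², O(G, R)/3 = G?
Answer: -205956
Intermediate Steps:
O(G, R) = 3*G
Z(N) = 8 (Z(N) = 8*(-1)² = 8*1 = 8)
v(Q) = (8 + Q)*(651 + Q) (v(Q) = (Q + 8)*(Q + 651) = (8 + Q)*(651 + Q))
v(-337) + (-194068 + 91418) = (5208 + (-337)² + 659*(-337)) + (-194068 + 91418) = (5208 + 113569 - 222083) - 102650 = -103306 - 102650 = -205956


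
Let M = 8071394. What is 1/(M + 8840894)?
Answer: 1/16912288 ≈ 5.9129e-8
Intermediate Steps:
1/(M + 8840894) = 1/(8071394 + 8840894) = 1/16912288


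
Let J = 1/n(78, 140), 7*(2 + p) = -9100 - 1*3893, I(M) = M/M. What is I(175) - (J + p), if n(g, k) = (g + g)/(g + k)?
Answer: 1014329/546 ≈ 1857.7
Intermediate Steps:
I(M) = 1
p = -13007/7 (p = -2 + (-9100 - 1*3893)/7 = -2 + (-9100 - 3893)/7 = -2 + (1/7)*(-12993) = -2 - 12993/7 = -13007/7 ≈ -1858.1)
n(g, k) = 2*g/(g + k) (n(g, k) = (2*g)/(g + k) = 2*g/(g + k))
J = 109/78 (J = 1/(2*78/(78 + 140)) = 1/(2*78/218) = 1/(2*78*(1/218)) = 1/(78/109) = 109/78 ≈ 1.3974)
I(175) - (J + p) = 1 - (109/78 - 13007/7) = 1 - 1*(-1013783/546) = 1 + 1013783/546 = 1014329/546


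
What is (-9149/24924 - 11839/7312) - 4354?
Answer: -198463400669/45561072 ≈ -4356.0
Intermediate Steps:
(-9149/24924 - 11839/7312) - 4354 = -90493181/45561072 - 4354 = -198463400669/45561072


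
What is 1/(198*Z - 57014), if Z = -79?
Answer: -1/72656 ≈ -1.3763e-5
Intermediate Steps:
1/(198*Z - 57014) = 1/(198*(-79) - 57014) = 1/(-15642 - 57014) = 1/(-72656) = -1/72656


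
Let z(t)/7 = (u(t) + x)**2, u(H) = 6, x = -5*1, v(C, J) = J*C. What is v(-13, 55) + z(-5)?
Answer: -708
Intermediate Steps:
v(C, J) = C*J
x = -5
z(t) = 7 (z(t) = 7*(6 - 5)**2 = 7*1**2 = 7*1 = 7)
v(-13, 55) + z(-5) = -13*55 + 7 = -715 + 7 = -708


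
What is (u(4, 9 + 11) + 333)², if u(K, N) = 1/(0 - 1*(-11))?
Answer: 13424896/121 ≈ 1.1095e+5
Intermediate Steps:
u(K, N) = 1/11 (u(K, N) = 1/(0 + 11) = 1/11)
(u(4, 9 + 11) + 333)² = (1/11 + 333)² = (3664/11)² = 13424896/121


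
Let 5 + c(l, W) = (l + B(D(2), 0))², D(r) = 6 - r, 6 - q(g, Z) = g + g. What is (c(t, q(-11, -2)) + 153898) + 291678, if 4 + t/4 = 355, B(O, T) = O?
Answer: 2428035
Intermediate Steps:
q(g, Z) = 6 - 2*g (q(g, Z) = 6 - (g + g) = 6 - 2*g)
t = 1404 (t = -16 + 4*355 = -16 + 1420 = 1404)
c(l, W) = -5 + (4 + l)² (c(l, W) = -5 + (l + (6 - 1*2))² = -5 + (l + (6 - 2))² = -5 + (l + 4)² = -5 + (4 + l)²)
(c(t, q(-11, -2)) + 153898) + 291678 = ((-5 + (4 + 1404)²) + 153898) + 291678 = ((-5 + 1408²) + 153898) + 291678 = ((-5 + 1982464) + 153898) + 291678 = (1982459 + 153898) + 291678 = 2136357 + 291678 = 2428035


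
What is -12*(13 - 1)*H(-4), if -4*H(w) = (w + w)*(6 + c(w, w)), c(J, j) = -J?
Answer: -2880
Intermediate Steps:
H(w) = -w*(6 - w)/2 (H(w) = -(w + w)*(6 - w)/4 = -2*w*(6 - w)/4 = -w*(6 - w)/2)
-12*(13 - 1)*H(-4) = -12*(13 - 1)*(½)*(-4)*(-6 - 4) = -144*(½)*(-4)*(-10) = -144*20 = -12*240 = -2880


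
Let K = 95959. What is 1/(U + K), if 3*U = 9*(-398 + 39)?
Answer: 1/94882 ≈ 1.0539e-5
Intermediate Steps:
U = -1077 (U = (9*(-398 + 39))/3 = (9*(-359))/3 = (⅓)*(-3231) = -1077)
1/(U + K) = 1/(-1077 + 95959) = 1/94882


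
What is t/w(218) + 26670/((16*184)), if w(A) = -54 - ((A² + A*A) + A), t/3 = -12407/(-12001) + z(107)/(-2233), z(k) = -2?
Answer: 387078437381319/42728272072640 ≈ 9.0591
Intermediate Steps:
t = 7562409/2436203 (t = 3*(-12407/(-12001) - 2/(-2233)) = 3*(-12407*(-1/12001) - 2*(-1/2233)) = 3*(12407/12001 + 2/2233) = 3*(2520803/2436203) = 7562409/2436203 ≈ 3.1042)
w(A) = -54 - A - 2*A² (w(A) = -54 - ((A² + A²) + A) = -54 - (2*A² + A) = -54 - (A + 2*A²) = -54 + (-A - 2*A²) = -54 - A - 2*A²)
t/w(218) + 26670/((16*184)) = 7562409/(2436203*(-54 - 1*218 - 2*218²)) + 26670/((16*184)) = 7562409/(2436203*(-54 - 218 - 2*47524)) + 26670/2944 = 7562409/(2436203*(-54 - 218 - 95048)) + 26670*(1/2944) = (7562409/2436203)/(-95320) + 13335/1472 = (7562409/2436203)*(-1/95320) + 13335/1472 = -7562409/232218869960 + 13335/1472 = 387078437381319/42728272072640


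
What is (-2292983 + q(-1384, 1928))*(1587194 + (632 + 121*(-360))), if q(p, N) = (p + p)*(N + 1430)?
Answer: -17894841676582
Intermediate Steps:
q(p, N) = 2*p*(1430 + N) (q(p, N) = (2*p)*(1430 + N) = 2*p*(1430 + N))
(-2292983 + q(-1384, 1928))*(1587194 + (632 + 121*(-360))) = (-2292983 + 2*(-1384)*(1430 + 1928))*(1587194 + (632 + 121*(-360))) = (-2292983 + 2*(-1384)*3358)*(1587194 + (632 - 43560)) = (-2292983 - 9294944)*(1587194 - 42928) = -11587927*1544266 = -17894841676582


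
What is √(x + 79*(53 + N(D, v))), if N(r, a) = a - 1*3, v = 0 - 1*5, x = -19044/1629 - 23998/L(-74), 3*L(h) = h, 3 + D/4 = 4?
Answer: 50*√81020306/6697 ≈ 67.203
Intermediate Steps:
D = 4 (D = -12 + 4*4 = -12 + 16 = 4)
L(h) = h/3
x = 6437165/6697 (x = -19044/1629 - 23998/((⅓)*(-74)) = -19044*1/1629 - 23998/(-74/3) = -2116/181 - 23998*(-3/74) = -2116/181 + 35997/37 = 6437165/6697 ≈ 961.20)
v = -5 (v = 0 - 5 = -5)
N(r, a) = -3 + a (N(r, a) = a - 3 = -3 + a)
√(x + 79*(53 + N(D, v))) = √(6437165/6697 + 79*(53 + (-3 - 5))) = √(6437165/6697 + 79*(53 - 8)) = √(6437165/6697 + 79*45) = √(6437165/6697 + 3555) = √(30245000/6697) = 50*√81020306/6697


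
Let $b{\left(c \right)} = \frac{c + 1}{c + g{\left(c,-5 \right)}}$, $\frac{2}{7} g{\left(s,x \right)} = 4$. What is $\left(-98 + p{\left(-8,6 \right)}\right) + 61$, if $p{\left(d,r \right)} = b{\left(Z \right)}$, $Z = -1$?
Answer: $-37$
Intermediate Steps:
$g{\left(s,x \right)} = 14$ ($g{\left(s,x \right)} = \frac{7}{2} \cdot 4 = 14$)
$b{\left(c \right)} = \frac{1 + c}{14 + c}$ ($b{\left(c \right)} = \frac{c + 1}{c + 14} = \frac{1 + c}{14 + c}$)
$p{\left(d,r \right)} = 0$ ($p{\left(d,r \right)} = \frac{1 - 1}{14 - 1} = \frac{1}{13} \cdot 0 = 0$)
$\left(-98 + p{\left(-8,6 \right)}\right) + 61 = \left(-98 + 0\right) + 61 = -98 + 61 = -37$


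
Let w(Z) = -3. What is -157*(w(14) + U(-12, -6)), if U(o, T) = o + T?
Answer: 3297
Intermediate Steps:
U(o, T) = T + o
-157*(w(14) + U(-12, -6)) = -157*(-3 + (-6 - 12)) = -157*(-3 - 18) = -157*(-21) = 3297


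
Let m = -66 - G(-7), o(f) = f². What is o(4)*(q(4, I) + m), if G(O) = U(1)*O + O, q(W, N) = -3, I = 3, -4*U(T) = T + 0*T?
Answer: -1020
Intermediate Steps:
U(T) = -T/4 (U(T) = -(T + 0*T)/4 = -(T + 0)/4 = -T/4)
G(O) = 3*O/4 (G(O) = (-¼*1)*O + O = -O/4 + O = 3*O/4)
m = -243/4 (m = -66 - 3*(-7)/4 = -66 - 1*(-21/4) = -66 + 21/4 = -243/4 ≈ -60.750)
o(4)*(q(4, I) + m) = 4²*(-3 - 243/4) = 16*(-255/4) = -1020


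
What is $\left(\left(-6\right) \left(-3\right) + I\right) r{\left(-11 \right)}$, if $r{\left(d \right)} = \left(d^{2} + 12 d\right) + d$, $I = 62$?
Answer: $-1760$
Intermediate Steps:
$r{\left(d \right)} = d^{2} + 13 d$
$\left(\left(-6\right) \left(-3\right) + I\right) r{\left(-11 \right)} = \left(\left(-6\right) \left(-3\right) + 62\right) \left(- 11 \left(13 - 11\right)\right) = \left(18 + 62\right) \left(\left(-11\right) 2\right) = 80 \left(-22\right) = -1760$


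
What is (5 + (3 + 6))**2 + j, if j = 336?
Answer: 532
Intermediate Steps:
(5 + (3 + 6))**2 + j = (5 + (3 + 6))**2 + 336 = (5 + 9)**2 + 336 = 14**2 + 336 = 196 + 336 = 532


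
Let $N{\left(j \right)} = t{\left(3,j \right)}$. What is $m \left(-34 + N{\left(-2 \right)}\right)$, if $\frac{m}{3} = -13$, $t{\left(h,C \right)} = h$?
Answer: $1209$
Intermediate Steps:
$N{\left(j \right)} = 3$
$m = -39$ ($m = 3 \left(-13\right) = -39$)
$m \left(-34 + N{\left(-2 \right)}\right) = - 39 \left(-34 + 3\right) = \left(-39\right) \left(-31\right) = 1209$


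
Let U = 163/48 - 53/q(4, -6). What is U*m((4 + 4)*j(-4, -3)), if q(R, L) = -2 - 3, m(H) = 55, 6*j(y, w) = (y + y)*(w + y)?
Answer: 36949/48 ≈ 769.77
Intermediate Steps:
j(y, w) = y*(w + y)/3 (j(y, w) = ((y + y)*(w + y))/6 = ((2*y)*(w + y))/6 = (2*y*(w + y))/6 = y*(w + y)/3)
q(R, L) = -5
U = 3359/240 (U = 163/48 - 53/(-5) = 163*(1/48) - 53*(-⅕) = 163/48 + 53/5 = 3359/240 ≈ 13.996)
U*m((4 + 4)*j(-4, -3)) = (3359/240)*55 = 36949/48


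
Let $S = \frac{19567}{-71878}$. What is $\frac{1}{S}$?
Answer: $- \frac{71878}{19567} \approx -3.6734$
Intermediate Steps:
$S = - \frac{19567}{71878}$ ($S = 19567 \left(- \frac{1}{71878}\right) = - \frac{19567}{71878} \approx -0.27223$)
$\frac{1}{S} = \frac{1}{- \frac{19567}{71878}} = - \frac{71878}{19567}$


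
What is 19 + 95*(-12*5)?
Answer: -5681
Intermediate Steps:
19 + 95*(-12*5) = 19 + 95*(-60) = 19 - 5700 = -5681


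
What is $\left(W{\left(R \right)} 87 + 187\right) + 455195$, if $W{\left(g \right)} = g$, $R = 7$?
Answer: $455991$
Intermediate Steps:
$\left(W{\left(R \right)} 87 + 187\right) + 455195 = \left(7 \cdot 87 + 187\right) + 455195 = \left(609 + 187\right) + 455195 = 796 + 455195 = 455991$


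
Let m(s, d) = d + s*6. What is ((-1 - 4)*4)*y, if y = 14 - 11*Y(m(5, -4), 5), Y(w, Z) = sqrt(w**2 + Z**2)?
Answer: -280 + 220*sqrt(701) ≈ 5544.8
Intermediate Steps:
m(s, d) = d + 6*s
Y(w, Z) = sqrt(Z**2 + w**2)
y = 14 - 11*sqrt(701) (y = 14 - 11*sqrt(5**2 + (-4 + 6*5)**2) = 14 - 11*sqrt(25 + (-4 + 30)**2) = 14 - 11*sqrt(25 + 26**2) = 14 - 11*sqrt(25 + 676) = 14 - 11*sqrt(701) ≈ -277.24)
((-1 - 4)*4)*y = ((-1 - 4)*4)*(14 - 11*sqrt(701)) = (-5*4)*(14 - 11*sqrt(701)) = -20*(14 - 11*sqrt(701)) = -280 + 220*sqrt(701)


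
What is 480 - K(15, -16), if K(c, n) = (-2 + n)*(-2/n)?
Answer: 1929/4 ≈ 482.25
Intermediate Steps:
K(c, n) = -2*(-2 + n)/n
480 - K(15, -16) = 480 - (-2 + 4/(-16)) = 480 - (-2 + 4*(-1/16)) = 480 - (-2 - ¼) = 480 - 1*(-9/4) = 480 + 9/4 = 1929/4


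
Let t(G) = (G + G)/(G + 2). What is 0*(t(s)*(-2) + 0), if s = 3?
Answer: 0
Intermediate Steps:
t(G) = 2*G/(2 + G) (t(G) = (2*G)/(2 + G) = 2*G/(2 + G))
0*(t(s)*(-2) + 0) = 0*((2*3/(2 + 3))*(-2) + 0) = 0*((2*3/5)*(-2) + 0) = 0*((2*3*(⅕))*(-2) + 0) = 0*((6/5)*(-2) + 0) = 0*(-12/5 + 0) = 0*(-12/5) = 0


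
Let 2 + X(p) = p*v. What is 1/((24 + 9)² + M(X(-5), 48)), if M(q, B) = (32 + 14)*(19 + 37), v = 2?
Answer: 1/3665 ≈ 0.00027285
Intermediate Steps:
X(p) = -2 + 2*p (X(p) = -2 + p*2 = -2 + 2*p)
M(q, B) = 2576 (M(q, B) = 46*56 = 2576)
1/((24 + 9)² + M(X(-5), 48)) = 1/((24 + 9)² + 2576) = 1/(33² + 2576) = 1/(1089 + 2576) = 1/3665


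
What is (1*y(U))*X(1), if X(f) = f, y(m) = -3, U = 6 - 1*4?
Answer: -3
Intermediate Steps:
U = 2 (U = 6 - 4 = 2)
(1*y(U))*X(1) = (1*(-3))*1 = -3*1 = -3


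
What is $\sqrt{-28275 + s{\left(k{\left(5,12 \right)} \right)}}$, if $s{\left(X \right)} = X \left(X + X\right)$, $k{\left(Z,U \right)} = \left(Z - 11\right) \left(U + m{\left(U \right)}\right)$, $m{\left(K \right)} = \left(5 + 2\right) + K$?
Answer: $\sqrt{40917} \approx 202.28$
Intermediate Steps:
$m{\left(K \right)} = 7 + K$
$k{\left(Z,U \right)} = \left(-11 + Z\right) \left(7 + 2 U\right)$ ($k{\left(Z,U \right)} = \left(Z - 11\right) \left(U + \left(7 + U\right)\right) = \left(-11 + Z\right) \left(7 + 2 U\right)$)
$s{\left(X \right)} = 2 X^{2}$ ($s{\left(X \right)} = X 2 X = 2 X^{2}$)
$\sqrt{-28275 + s{\left(k{\left(5,12 \right)} \right)}} = \sqrt{-28275 + 2 \left(-77 - 264 + 12 \cdot 5 + 5 \left(7 + 12\right)\right)^{2}} = \sqrt{-28275 + 2 \left(-77 - 264 + 60 + 5 \cdot 19\right)^{2}} = \sqrt{-28275 + 2 \left(-77 - 264 + 60 + 95\right)^{2}} = \sqrt{-28275 + 2 \left(-186\right)^{2}} = \sqrt{-28275 + 2 \cdot 34596} = \sqrt{-28275 + 69192} = \sqrt{40917}$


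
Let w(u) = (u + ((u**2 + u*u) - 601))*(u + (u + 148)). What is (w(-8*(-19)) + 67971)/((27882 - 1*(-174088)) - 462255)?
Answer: -20751039/260285 ≈ -79.724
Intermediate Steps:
w(u) = (148 + 2*u)*(-601 + u + 2*u**2) (w(u) = (u + ((u**2 + u**2) - 601))*(u + (148 + u)) = (u + (2*u**2 - 601))*(148 + 2*u) = (u + (-601 + 2*u**2))*(148 + 2*u) = (-601 + u + 2*u**2)*(148 + 2*u) = (148 + 2*u)*(-601 + u + 2*u**2))
(w(-8*(-19)) + 67971)/((27882 - 1*(-174088)) - 462255) = ((-88948 - (-8432)*(-19) + 4*(-8*(-19))**3 + 298*(-8*(-19))**2) + 67971)/((27882 - 1*(-174088)) - 462255) = ((-88948 - 1054*152 + 4*152**3 + 298*152**2) + 67971)/((27882 + 174088) - 462255) = ((-88948 - 160208 + 4*3511808 + 298*23104) + 67971)/(201970 - 462255) = ((-88948 - 160208 + 14047232 + 6884992) + 67971)/(-260285) = (20683068 + 67971)*(-1/260285) = 20751039*(-1/260285) = -20751039/260285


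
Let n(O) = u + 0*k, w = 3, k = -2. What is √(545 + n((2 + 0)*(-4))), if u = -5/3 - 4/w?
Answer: √542 ≈ 23.281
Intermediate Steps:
u = -3 (u = -5/3 - 4/3 = -3)
n(O) = -3 (n(O) = -3 + 0*(-2) = -3 + 0 = -3)
√(545 + n((2 + 0)*(-4))) = √(545 - 3) = √542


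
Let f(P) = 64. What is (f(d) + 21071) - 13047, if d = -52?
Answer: 8088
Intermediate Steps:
(f(d) + 21071) - 13047 = (64 + 21071) - 13047 = 21135 - 13047 = 8088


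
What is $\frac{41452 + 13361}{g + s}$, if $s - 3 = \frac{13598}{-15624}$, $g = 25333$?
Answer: $\frac{428199156}{197918033} \approx 2.1635$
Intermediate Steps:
$s = \frac{16637}{7812}$ ($s = 3 + \frac{13598}{-15624} = 3 + 13598 \left(- \frac{1}{15624}\right) = 3 - \frac{6799}{7812} = \frac{16637}{7812} \approx 2.1297$)
$\frac{41452 + 13361}{g + s} = \frac{41452 + 13361}{25333 + \frac{16637}{7812}} = \frac{54813}{\frac{197918033}{7812}} = 54813 \cdot \frac{7812}{197918033} = \frac{428199156}{197918033}$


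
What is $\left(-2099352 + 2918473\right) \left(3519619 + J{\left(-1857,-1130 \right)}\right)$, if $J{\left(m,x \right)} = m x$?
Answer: $4601845532509$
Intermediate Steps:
$\left(-2099352 + 2918473\right) \left(3519619 + J{\left(-1857,-1130 \right)}\right) = \left(-2099352 + 2918473\right) \left(3519619 - -2098410\right) = 819121 \left(3519619 + 2098410\right) = 819121 \cdot 5618029 = 4601845532509$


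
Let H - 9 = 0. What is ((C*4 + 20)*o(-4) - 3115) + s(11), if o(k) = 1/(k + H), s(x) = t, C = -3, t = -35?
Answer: -15742/5 ≈ -3148.4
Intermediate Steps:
H = 9 (H = 9 + 0 = 9)
s(x) = -35
o(k) = 1/(9 + k) (o(k) = 1/(k + 9) = 1/(9 + k))
((C*4 + 20)*o(-4) - 3115) + s(11) = ((-3*4 + 20)/(9 - 4) - 3115) - 35 = ((-12 + 20)/5 - 3115) - 35 = (8*(⅕) - 3115) - 35 = (8/5 - 3115) - 35 = -15567/5 - 35 = -15742/5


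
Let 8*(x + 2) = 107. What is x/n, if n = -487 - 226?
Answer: -91/5704 ≈ -0.015954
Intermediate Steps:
x = 91/8 (x = -2 + (⅛)*107 = -2 + 107/8 = 91/8 ≈ 11.375)
n = -713
x/n = (91/8)/(-713) = (91/8)*(-1/713) = -91/5704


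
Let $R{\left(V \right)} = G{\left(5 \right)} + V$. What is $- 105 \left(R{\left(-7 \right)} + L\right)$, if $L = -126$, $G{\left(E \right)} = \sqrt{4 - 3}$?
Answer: $13860$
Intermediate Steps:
$G{\left(E \right)} = 1$ ($G{\left(E \right)} = \sqrt{1} = 1$)
$R{\left(V \right)} = 1 + V$
$- 105 \left(R{\left(-7 \right)} + L\right) = - 105 \left(\left(1 - 7\right) - 126\right) = - 105 \left(-6 - 126\right) = \left(-105\right) \left(-132\right) = 13860$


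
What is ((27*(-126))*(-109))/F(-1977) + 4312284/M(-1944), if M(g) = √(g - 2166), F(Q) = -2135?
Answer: -52974/305 - 718714*I*√4110/685 ≈ -173.69 - 67265.0*I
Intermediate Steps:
M(g) = √(-2166 + g)
((27*(-126))*(-109))/F(-1977) + 4312284/M(-1944) = ((27*(-126))*(-109))/(-2135) + 4312284/(√(-2166 - 1944)) = -3402*(-109)*(-1/2135) + 4312284/(√(-4110)) = 370818*(-1/2135) + 4312284/((I*√4110)) = -52974/305 + 4312284*(-I*√4110/4110) = -52974/305 - 718714*I*√4110/685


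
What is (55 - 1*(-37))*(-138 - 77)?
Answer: -19780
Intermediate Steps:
(55 - 1*(-37))*(-138 - 77) = (55 + 37)*(-215) = 92*(-215) = -19780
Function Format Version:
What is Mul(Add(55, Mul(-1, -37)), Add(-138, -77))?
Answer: -19780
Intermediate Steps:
Mul(Add(55, Mul(-1, -37)), Add(-138, -77)) = Mul(Add(55, 37), -215) = Mul(92, -215) = -19780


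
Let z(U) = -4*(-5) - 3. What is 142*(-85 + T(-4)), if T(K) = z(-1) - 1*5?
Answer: -10366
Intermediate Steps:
z(U) = 17 (z(U) = 20 - 3 = 17)
T(K) = 12 (T(K) = 17 - 1*5 = 17 - 5 = 12)
142*(-85 + T(-4)) = 142*(-85 + 12) = 142*(-73) = -10366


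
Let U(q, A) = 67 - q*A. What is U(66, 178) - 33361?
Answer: -45042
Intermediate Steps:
U(q, A) = 67 - A*q
U(66, 178) - 33361 = (67 - 1*178*66) - 33361 = (67 - 11748) - 33361 = -11681 - 33361 = -45042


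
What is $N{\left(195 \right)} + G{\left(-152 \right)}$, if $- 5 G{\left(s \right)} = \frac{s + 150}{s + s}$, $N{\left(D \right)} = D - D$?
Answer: $- \frac{1}{760} \approx -0.0013158$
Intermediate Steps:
$N{\left(D \right)} = 0$
$G{\left(s \right)} = - \frac{150 + s}{10 s}$ ($G{\left(s \right)} = - \frac{\left(s + 150\right) \frac{1}{s + s}}{5} = - \frac{\left(150 + s\right) \frac{1}{2 s}}{5} = - \frac{\frac{1}{2} \frac{1}{s} \left(150 + s\right)}{5} = - \frac{150 + s}{10 s}$)
$N{\left(195 \right)} + G{\left(-152 \right)} = 0 + \frac{-150 - -152}{10 \left(-152\right)} = 0 + \frac{1}{10} \left(- \frac{1}{152}\right) \left(-150 + 152\right) = 0 + \frac{1}{10} \left(- \frac{1}{152}\right) 2 = 0 - \frac{1}{760} = - \frac{1}{760}$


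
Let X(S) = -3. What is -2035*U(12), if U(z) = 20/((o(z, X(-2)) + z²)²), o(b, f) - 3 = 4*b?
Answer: -1628/1521 ≈ -1.0703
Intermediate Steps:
o(b, f) = 3 + 4*b
U(z) = 20/(3 + z² + 4*z)² (U(z) = 20/(((3 + 4*z) + z²)²) = 20/((3 + z² + 4*z)²) = 20/(3 + z² + 4*z)²)
-2035*U(12) = -40700/(3 + 12² + 4*12)² = -40700/(3 + 144 + 48)² = -40700/195² = -40700/38025 = -2035*4/7605 = -1628/1521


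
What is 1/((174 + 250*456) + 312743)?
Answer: 1/426917 ≈ 2.3424e-6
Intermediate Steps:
1/((174 + 250*456) + 312743) = 1/((174 + 114000) + 312743) = 1/(114174 + 312743) = 1/426917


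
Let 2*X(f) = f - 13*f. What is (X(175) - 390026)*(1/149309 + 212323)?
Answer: -12397787641773408/149309 ≈ -8.3034e+10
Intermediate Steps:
X(f) = -6*f (X(f) = (f - 13*f)/2 = (-12*f)/2 = -6*f)
(X(175) - 390026)*(1/149309 + 212323) = (-6*175 - 390026)*(1/149309 + 212323) = (-1050 - 390026)*(1/149309 + 212323) = -391076*31701734808/149309 = -12397787641773408/149309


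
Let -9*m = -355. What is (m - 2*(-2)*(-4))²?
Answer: 44521/81 ≈ 549.64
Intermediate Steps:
m = 355/9 (m = -⅑*(-355) = 355/9 ≈ 39.444)
(m - 2*(-2)*(-4))² = (355/9 - 2*(-2)*(-4))² = (355/9 + 4*(-4))² = (355/9 - 16)² = (211/9)² = 44521/81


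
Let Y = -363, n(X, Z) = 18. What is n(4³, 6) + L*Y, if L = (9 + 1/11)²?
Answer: -29982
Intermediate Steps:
L = 10000/121 (L = (9 + 1/11)² = (100/11)² = 10000/121 ≈ 82.645)
n(4³, 6) + L*Y = 18 + (10000/121)*(-363) = 18 - 30000 = -29982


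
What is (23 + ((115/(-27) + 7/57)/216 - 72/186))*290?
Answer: 5626770385/858762 ≈ 6552.2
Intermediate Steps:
(23 + ((115/(-27) + 7/57)/216 - 72/186))*290 = (23 + ((115*(-1/27) + 7*(1/57))*(1/216) - 72*1/186))*290 = (23 + ((-115/27 + 7/57)*(1/216) - 12/31))*290 = (23 + (-2122/513*1/216 - 12/31))*290 = (23 + (-1061/55404 - 12/31))*290 = (23 - 697739/1717524)*290 = (38805313/1717524)*290 = 5626770385/858762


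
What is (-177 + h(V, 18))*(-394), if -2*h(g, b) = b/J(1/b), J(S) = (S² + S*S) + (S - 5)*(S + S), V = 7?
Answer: 1390623/22 ≈ 63210.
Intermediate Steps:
J(S) = 2*S² + 2*S*(-5 + S) (J(S) = (S² + S²) + (-5 + S)*(2*S) = 2*S² + 2*S*(-5 + S))
h(g, b) = -b²/(4*(-5 + 2/b)) (h(g, b) = -b/(2*(2*(-5 + 2/b)/b)) = -b*b/(2*(-5 + 2/b))/2 = -b²/(4*(-5 + 2/b)))
(-177 + h(V, 18))*(-394) = (-177 + (¼)*18³/(-2 + 5*18))*(-394) = (-177 + (¼)*5832/(-2 + 90))*(-394) = (-177 + (¼)*5832/88)*(-394) = (-177 + (¼)*5832*(1/88))*(-394) = (-177 + 729/44)*(-394) = -7059/44*(-394) = 1390623/22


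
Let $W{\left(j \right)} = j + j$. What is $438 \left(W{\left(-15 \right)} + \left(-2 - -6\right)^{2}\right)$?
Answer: $-6132$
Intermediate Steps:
$W{\left(j \right)} = 2 j$
$438 \left(W{\left(-15 \right)} + \left(-2 - -6\right)^{2}\right) = 438 \left(2 \left(-15\right) + \left(-2 - -6\right)^{2}\right) = 438 \left(-30 + \left(-2 + 6\right)^{2}\right) = 438 \left(-30 + 4^{2}\right) = 438 \left(-30 + 16\right) = 438 \left(-14\right) = -6132$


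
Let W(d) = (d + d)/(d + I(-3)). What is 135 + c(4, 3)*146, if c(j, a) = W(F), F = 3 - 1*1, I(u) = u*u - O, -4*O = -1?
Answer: 8141/43 ≈ 189.33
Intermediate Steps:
O = ¼ (O = -¼*(-1) = ¼ ≈ 0.25000)
I(u) = -¼ + u² (I(u) = u*u - 1*¼ = u² - ¼ = -¼ + u²)
F = 2 (F = 3 - 1 = 2)
W(d) = 2*d/(35/4 + d) (W(d) = (d + d)/(d + (-¼ + (-3)²)) = (2*d)/(d + (-¼ + 9)) = (2*d)/(d + 35/4) = (2*d)/(35/4 + d) = 2*d/(35/4 + d))
c(j, a) = 16/43 (c(j, a) = 8*2/(35 + 4*2) = 8*2/(35 + 8) = 8*2/43 = 8*2*(1/43) = 16/43)
135 + c(4, 3)*146 = 135 + (16/43)*146 = 135 + 2336/43 = 8141/43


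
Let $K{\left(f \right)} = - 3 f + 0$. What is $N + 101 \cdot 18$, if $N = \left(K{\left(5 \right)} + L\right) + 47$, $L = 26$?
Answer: $1876$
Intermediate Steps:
$K{\left(f \right)} = - 3 f$
$N = 58$ ($N = \left(\left(-3\right) 5 + 26\right) + 47 = \left(-15 + 26\right) + 47 = 11 + 47 = 58$)
$N + 101 \cdot 18 = 58 + 101 \cdot 18 = 58 + 1818 = 1876$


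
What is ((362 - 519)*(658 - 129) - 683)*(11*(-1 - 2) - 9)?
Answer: 3516912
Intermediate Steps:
((362 - 519)*(658 - 129) - 683)*(11*(-1 - 2) - 9) = (-157*529 - 683)*(11*(-3) - 9) = (-83053 - 683)*(-33 - 9) = -83736*(-42) = 3516912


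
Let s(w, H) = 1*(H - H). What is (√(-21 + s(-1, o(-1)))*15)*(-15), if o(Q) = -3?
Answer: -225*I*√21 ≈ -1031.1*I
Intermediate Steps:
s(w, H) = 0 (s(w, H) = 1*0 = 0)
(√(-21 + s(-1, o(-1)))*15)*(-15) = (√(-21 + 0)*15)*(-15) = (√(-21)*15)*(-15) = ((I*√21)*15)*(-15) = (15*I*√21)*(-15) = -225*I*√21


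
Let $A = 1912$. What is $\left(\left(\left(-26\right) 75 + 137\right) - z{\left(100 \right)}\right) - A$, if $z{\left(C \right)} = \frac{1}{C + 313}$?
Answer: $- \frac{1538426}{413} \approx -3725.0$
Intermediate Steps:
$z{\left(C \right)} = \frac{1}{313 + C}$
$\left(\left(\left(-26\right) 75 + 137\right) - z{\left(100 \right)}\right) - A = \left(\left(\left(-26\right) 75 + 137\right) - \frac{1}{313 + 100}\right) - 1912 = \left(\left(-1950 + 137\right) - \frac{1}{413}\right) - 1912 = \left(-1813 - \frac{1}{413}\right) - 1912 = - \frac{748770}{413} - 1912 = - \frac{1538426}{413}$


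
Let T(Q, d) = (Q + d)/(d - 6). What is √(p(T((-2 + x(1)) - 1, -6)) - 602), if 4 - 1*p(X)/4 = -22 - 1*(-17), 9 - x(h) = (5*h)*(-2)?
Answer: I*√566 ≈ 23.791*I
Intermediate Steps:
x(h) = 9 + 10*h (x(h) = 9 - 5*h*(-2) = 9 - (-10)*h = 9 + 10*h)
T(Q, d) = (Q + d)/(-6 + d)
p(X) = 36 (p(X) = 16 - 4*(-22 - 1*(-17)) = 16 - 4*(-22 + 17) = 16 - 4*(-5) = 16 + 20 = 36)
√(p(T((-2 + x(1)) - 1, -6)) - 602) = √(36 - 602) = √(-566) = I*√566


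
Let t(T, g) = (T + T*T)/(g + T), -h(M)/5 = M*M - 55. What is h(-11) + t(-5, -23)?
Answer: -2315/7 ≈ -330.71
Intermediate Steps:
h(M) = 275 - 5*M**2 (h(M) = -5*(M*M - 55) = -5*(M**2 - 55) = -5*(-55 + M**2) = 275 - 5*M**2)
t(T, g) = (T + T**2)/(T + g)
h(-11) + t(-5, -23) = (275 - 5*(-11)**2) - 5*(1 - 5)/(-5 - 23) = (275 - 5*121) - 5*(-4)/(-28) = (275 - 605) - 5*(-1/28)*(-4) = -330 - 5/7 = -2315/7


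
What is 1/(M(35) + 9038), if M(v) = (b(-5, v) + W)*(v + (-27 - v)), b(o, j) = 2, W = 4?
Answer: 1/8876 ≈ 0.00011266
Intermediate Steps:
M(v) = -162 (M(v) = (2 + 4)*(v + (-27 - v)) = 6*(-27) = -162)
1/(M(35) + 9038) = 1/(-162 + 9038) = 1/8876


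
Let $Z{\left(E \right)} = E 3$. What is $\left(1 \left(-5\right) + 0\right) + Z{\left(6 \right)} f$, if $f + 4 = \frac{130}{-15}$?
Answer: $-233$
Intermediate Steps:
$Z{\left(E \right)} = 3 E$
$f = - \frac{38}{3}$ ($f = -4 + \frac{130}{-15} = -4 + 130 \left(- \frac{1}{15}\right) = -4 - \frac{26}{3} = - \frac{38}{3} \approx -12.667$)
$\left(1 \left(-5\right) + 0\right) + Z{\left(6 \right)} f = \left(1 \left(-5\right) + 0\right) + 3 \cdot 6 \left(- \frac{38}{3}\right) = \left(-5 + 0\right) + 18 \left(- \frac{38}{3}\right) = -5 - 228 = -233$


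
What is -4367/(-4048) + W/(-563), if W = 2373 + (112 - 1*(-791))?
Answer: -982057/207184 ≈ -4.7400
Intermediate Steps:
W = 3276 (W = 2373 + (112 + 791) = 2373 + 903 = 3276)
-4367/(-4048) + W/(-563) = -4367/(-4048) + 3276/(-563) = -4367*(-1/4048) + 3276*(-1/563) = 397/368 - 3276/563 = -982057/207184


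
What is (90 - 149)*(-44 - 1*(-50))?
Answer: -354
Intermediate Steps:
(90 - 149)*(-44 - 1*(-50)) = -59*(-44 + 50) = -59*6 = -354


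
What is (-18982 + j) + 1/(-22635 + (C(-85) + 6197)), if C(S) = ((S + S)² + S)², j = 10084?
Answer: -7387900728725/830287787 ≈ -8898.0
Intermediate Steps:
C(S) = (S + 4*S²)² (C(S) = ((2*S)² + S)² = (4*S² + S)² = (S + 4*S²)²)
(-18982 + j) + 1/(-22635 + (C(-85) + 6197)) = (-18982 + 10084) + 1/(-22635 + ((-85)²*(1 + 4*(-85))² + 6197)) = -8898 + 1/(-22635 + (7225*(1 - 340)² + 6197)) = -8898 + 1/(-22635 + (7225*(-339)² + 6197)) = -8898 + 1/(-22635 + (7225*114921 + 6197)) = -8898 + 1/(-22635 + (830304225 + 6197)) = -8898 + 1/(-22635 + 830310422) = -8898 + 1/830287787 = -7387900728725/830287787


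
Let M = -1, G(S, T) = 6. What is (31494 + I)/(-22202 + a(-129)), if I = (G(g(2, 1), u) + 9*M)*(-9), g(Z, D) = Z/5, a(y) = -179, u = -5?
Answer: -31521/22381 ≈ -1.4084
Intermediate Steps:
g(Z, D) = Z/5 (g(Z, D) = Z*(⅕) = Z/5)
I = 27 (I = (6 + 9*(-1))*(-9) = (6 - 9)*(-9) = -3*(-9) = 27)
(31494 + I)/(-22202 + a(-129)) = (31494 + 27)/(-22202 - 179) = 31521/(-22381) = 31521*(-1/22381) = -31521/22381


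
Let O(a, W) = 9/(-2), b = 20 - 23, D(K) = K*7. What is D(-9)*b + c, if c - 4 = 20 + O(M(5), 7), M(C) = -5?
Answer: 417/2 ≈ 208.50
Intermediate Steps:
D(K) = 7*K
b = -3
O(a, W) = -9/2 (O(a, W) = 9*(-½) = -9/2)
c = 39/2 (c = 4 + (20 - 9/2) = 4 + 31/2 = 39/2 ≈ 19.500)
D(-9)*b + c = (7*(-9))*(-3) + 39/2 = -63*(-3) + 39/2 = 189 + 39/2 = 417/2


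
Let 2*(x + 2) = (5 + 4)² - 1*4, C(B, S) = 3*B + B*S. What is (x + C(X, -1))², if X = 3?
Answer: 7225/4 ≈ 1806.3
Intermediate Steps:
x = 73/2 (x = -2 + ((5 + 4)² - 1*4)/2 = -2 + (9² - 4)/2 = -2 + (81 - 4)/2 = -2 + (½)*77 = -2 + 77/2 = 73/2 ≈ 36.500)
(x + C(X, -1))² = (73/2 + 3*(3 - 1))² = (73/2 + 3*2)² = (73/2 + 6)² = (85/2)² = 7225/4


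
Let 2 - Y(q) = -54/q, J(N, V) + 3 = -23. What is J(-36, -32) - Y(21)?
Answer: -214/7 ≈ -30.571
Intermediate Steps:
J(N, V) = -26 (J(N, V) = -3 - 23 = -26)
Y(q) = 2 + 54/q (Y(q) = 2 - (-54)/q = 2 + 54/q)
J(-36, -32) - Y(21) = -26 - (2 + 54/21) = -26 - (2 + 54*(1/21)) = -26 - (2 + 18/7) = -26 - 1*32/7 = -26 - 32/7 = -214/7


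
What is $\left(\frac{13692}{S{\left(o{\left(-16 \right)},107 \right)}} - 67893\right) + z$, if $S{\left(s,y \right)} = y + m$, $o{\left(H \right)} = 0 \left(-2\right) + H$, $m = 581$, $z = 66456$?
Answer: $- \frac{243741}{172} \approx -1417.1$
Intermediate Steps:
$o{\left(H \right)} = H$ ($o{\left(H \right)} = 0 + H = H$)
$S{\left(s,y \right)} = 581 + y$ ($S{\left(s,y \right)} = y + 581 = 581 + y$)
$\left(\frac{13692}{S{\left(o{\left(-16 \right)},107 \right)}} - 67893\right) + z = \left(\frac{13692}{581 + 107} - 67893\right) + 66456 = \left(\frac{13692}{688} - 67893\right) + 66456 = \left(13692 \cdot \frac{1}{688} - 67893\right) + 66456 = \left(\frac{3423}{172} - 67893\right) + 66456 = - \frac{11674173}{172} + 66456 = - \frac{243741}{172}$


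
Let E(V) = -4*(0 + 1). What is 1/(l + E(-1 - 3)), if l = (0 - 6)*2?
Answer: -1/16 ≈ -0.062500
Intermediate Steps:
l = -12 (l = -6*2 = -12)
E(V) = -4 (E(V) = -4*1 = -4)
1/(l + E(-1 - 3)) = 1/(-12 - 4) = 1/(-16) = -1/16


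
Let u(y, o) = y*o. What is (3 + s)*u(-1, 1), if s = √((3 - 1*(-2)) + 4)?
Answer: -6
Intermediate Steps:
u(y, o) = o*y
s = 3 (s = √((3 + 2) + 4) = √(5 + 4) = √9 = 3)
(3 + s)*u(-1, 1) = (3 + 3)*(1*(-1)) = 6*(-1) = -6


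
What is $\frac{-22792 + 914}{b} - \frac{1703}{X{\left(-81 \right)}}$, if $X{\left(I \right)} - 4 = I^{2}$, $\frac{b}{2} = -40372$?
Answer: $\frac{235463}{20387860} \approx 0.011549$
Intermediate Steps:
$b = -80744$ ($b = 2 \left(-40372\right) = -80744$)
$X{\left(I \right)} = 4 + I^{2}$
$\frac{-22792 + 914}{b} - \frac{1703}{X{\left(-81 \right)}} = \frac{-22792 + 914}{-80744} - \frac{1703}{4 + \left(-81\right)^{2}} = \left(-21878\right) \left(- \frac{1}{80744}\right) - \frac{1703}{4 + 6561} = \frac{10939}{40372} - \frac{1703}{6565} = \frac{10939}{40372} - \frac{131}{505} = \frac{235463}{20387860}$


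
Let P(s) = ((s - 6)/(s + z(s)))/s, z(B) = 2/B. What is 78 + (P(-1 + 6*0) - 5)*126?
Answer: -846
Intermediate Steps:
P(s) = (-6 + s)/(s*(s + 2/s)) (P(s) = ((s - 6)/(s + 2/s))/s = ((-6 + s)/(s + 2/s))/s = (-6 + s)/(s*(s + 2/s)))
78 + (P(-1 + 6*0) - 5)*126 = 78 + ((-6 + (-1 + 6*0))/(2 + (-1 + 6*0)²) - 5)*126 = 78 + ((-6 + (-1 + 0))/(2 + (-1 + 0)²) - 5)*126 = 78 + ((-6 - 1)/(2 + (-1)²) - 5)*126 = 78 + (-7/(2 + 1) - 5)*126 = 78 + (-7/3 - 5)*126 = 78 - 22/3*126 = 78 - 924 = -846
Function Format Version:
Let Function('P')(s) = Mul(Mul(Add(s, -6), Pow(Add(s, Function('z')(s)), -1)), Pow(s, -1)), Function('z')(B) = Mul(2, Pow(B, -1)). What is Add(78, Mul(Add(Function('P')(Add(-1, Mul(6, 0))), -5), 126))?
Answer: -846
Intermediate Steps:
Function('P')(s) = Mul(Pow(s, -1), Pow(Add(s, Mul(2, Pow(s, -1))), -1), Add(-6, s)) (Function('P')(s) = Mul(Mul(Add(s, -6), Pow(Add(s, Mul(2, Pow(s, -1))), -1)), Pow(s, -1)) = Mul(Mul(Add(-6, s), Pow(Add(s, Mul(2, Pow(s, -1))), -1)), Pow(s, -1)) = Mul(Mul(Pow(Add(s, Mul(2, Pow(s, -1))), -1), Add(-6, s)), Pow(s, -1)) = Mul(Pow(s, -1), Pow(Add(s, Mul(2, Pow(s, -1))), -1), Add(-6, s)))
Add(78, Mul(Add(Function('P')(Add(-1, Mul(6, 0))), -5), 126)) = Add(78, Mul(Add(Mul(Pow(Add(2, Pow(Add(-1, Mul(6, 0)), 2)), -1), Add(-6, Add(-1, Mul(6, 0)))), -5), 126)) = Add(78, Mul(Add(Mul(Pow(Add(2, Pow(Add(-1, 0), 2)), -1), Add(-6, Add(-1, 0))), -5), 126)) = Add(78, Mul(Add(Mul(Pow(Add(2, Pow(-1, 2)), -1), Add(-6, -1)), -5), 126)) = Add(78, Mul(Add(Mul(Pow(Add(2, 1), -1), -7), -5), 126)) = Add(78, Mul(Add(Mul(Pow(3, -1), -7), -5), 126)) = Add(78, Mul(Add(Mul(Rational(1, 3), -7), -5), 126)) = Add(78, Mul(Add(Rational(-7, 3), -5), 126)) = Add(78, Mul(Rational(-22, 3), 126)) = Add(78, -924) = -846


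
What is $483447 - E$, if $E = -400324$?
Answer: $883771$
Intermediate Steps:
$483447 - E = 483447 - -400324 = 483447 + 400324 = 883771$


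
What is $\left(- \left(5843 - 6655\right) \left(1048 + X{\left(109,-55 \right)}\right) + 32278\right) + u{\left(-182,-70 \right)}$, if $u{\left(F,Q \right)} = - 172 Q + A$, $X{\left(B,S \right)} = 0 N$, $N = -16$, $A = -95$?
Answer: $895199$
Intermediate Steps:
$X{\left(B,S \right)} = 0$ ($X{\left(B,S \right)} = 0 \left(-16\right) = 0$)
$u{\left(F,Q \right)} = -95 - 172 Q$ ($u{\left(F,Q \right)} = - 172 Q - 95 = -95 - 172 Q$)
$\left(- \left(5843 - 6655\right) \left(1048 + X{\left(109,-55 \right)}\right) + 32278\right) + u{\left(-182,-70 \right)} = \left(- \left(5843 - 6655\right) \left(1048 + 0\right) + 32278\right) - -11945 = \left(- \left(-812\right) 1048 + 32278\right) + \left(-95 + 12040\right) = \left(\left(-1\right) \left(-850976\right) + 32278\right) + 11945 = \left(850976 + 32278\right) + 11945 = 883254 + 11945 = 895199$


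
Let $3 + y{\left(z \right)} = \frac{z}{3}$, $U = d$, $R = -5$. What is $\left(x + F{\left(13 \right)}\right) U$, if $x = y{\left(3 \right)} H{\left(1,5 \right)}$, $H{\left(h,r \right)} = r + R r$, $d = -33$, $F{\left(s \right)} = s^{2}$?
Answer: $-6897$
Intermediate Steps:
$U = -33$
$y{\left(z \right)} = -3 + \frac{z}{3}$
$H{\left(h,r \right)} = - 4 r$ ($H{\left(h,r \right)} = r - 5 r = - 4 r$)
$x = 40$ ($x = \left(-3 + \frac{1}{3} \cdot 3\right) \left(\left(-4\right) 5\right) = \left(-3 + 1\right) \left(-20\right) = \left(-2\right) \left(-20\right) = 40$)
$\left(x + F{\left(13 \right)}\right) U = \left(40 + 13^{2}\right) \left(-33\right) = \left(40 + 169\right) \left(-33\right) = 209 \left(-33\right) = -6897$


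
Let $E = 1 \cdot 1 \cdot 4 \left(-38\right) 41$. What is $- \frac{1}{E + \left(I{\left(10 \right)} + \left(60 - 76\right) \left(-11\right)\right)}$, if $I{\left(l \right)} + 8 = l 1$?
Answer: $\frac{1}{6054} \approx 0.00016518$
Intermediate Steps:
$E = -6232$ ($E = 1 \cdot 4 \left(-38\right) 41 = 4 \left(-38\right) 41 = \left(-152\right) 41 = -6232$)
$I{\left(l \right)} = -8 + l$ ($I{\left(l \right)} = -8 + l 1 = -8 + l$)
$- \frac{1}{E + \left(I{\left(10 \right)} + \left(60 - 76\right) \left(-11\right)\right)} = - \frac{1}{-6232 + \left(\left(-8 + 10\right) + \left(60 - 76\right) \left(-11\right)\right)} = - \frac{1}{-6232 + \left(2 - -176\right)} = - \frac{1}{-6232 + \left(2 + 176\right)} = - \frac{1}{-6232 + 178} = - \frac{1}{-6054} = \left(-1\right) \left(- \frac{1}{6054}\right) = \frac{1}{6054}$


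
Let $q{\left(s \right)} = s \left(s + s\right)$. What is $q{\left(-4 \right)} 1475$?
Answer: $47200$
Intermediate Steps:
$q{\left(s \right)} = 2 s^{2}$ ($q{\left(s \right)} = s 2 s = 2 s^{2}$)
$q{\left(-4 \right)} 1475 = 2 \left(-4\right)^{2} \cdot 1475 = 2 \cdot 16 \cdot 1475 = 32 \cdot 1475 = 47200$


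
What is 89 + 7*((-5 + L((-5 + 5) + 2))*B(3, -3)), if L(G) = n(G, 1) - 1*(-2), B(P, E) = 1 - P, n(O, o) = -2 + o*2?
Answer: 131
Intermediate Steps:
n(O, o) = -2 + 2*o
L(G) = 2 (L(G) = (-2 + 2*1) - 1*(-2) = (-2 + 2) + 2 = 0 + 2 = 2)
89 + 7*((-5 + L((-5 + 5) + 2))*B(3, -3)) = 89 + 7*((-5 + 2)*(1 - 1*3)) = 89 + 7*(-3*(1 - 3)) = 89 + 7*(-3*(-2)) = 89 + 7*6 = 89 + 42 = 131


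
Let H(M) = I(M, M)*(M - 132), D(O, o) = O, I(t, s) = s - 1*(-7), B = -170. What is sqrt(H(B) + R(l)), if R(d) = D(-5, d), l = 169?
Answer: 3*sqrt(5469) ≈ 221.86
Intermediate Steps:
I(t, s) = 7 + s (I(t, s) = s + 7 = 7 + s)
H(M) = (-132 + M)*(7 + M) (H(M) = (7 + M)*(M - 132) = (7 + M)*(-132 + M) = (-132 + M)*(7 + M))
R(d) = -5
sqrt(H(B) + R(l)) = sqrt((-132 - 170)*(7 - 170) - 5) = sqrt(-302*(-163) - 5) = sqrt(49226 - 5) = sqrt(49221) = 3*sqrt(5469)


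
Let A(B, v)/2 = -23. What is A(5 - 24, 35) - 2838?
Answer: -2884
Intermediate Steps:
A(B, v) = -46 (A(B, v) = 2*(-23) = -46)
A(5 - 24, 35) - 2838 = -46 - 2838 = -2884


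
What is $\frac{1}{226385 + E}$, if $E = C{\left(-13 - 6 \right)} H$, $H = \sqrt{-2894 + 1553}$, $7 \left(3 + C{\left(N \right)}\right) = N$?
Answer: $\frac{2218573}{502252077725} + \frac{168 i \sqrt{149}}{502252077725} \approx 4.4172 \cdot 10^{-6} + 4.083 \cdot 10^{-9} i$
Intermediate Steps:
$C{\left(N \right)} = -3 + \frac{N}{7}$
$H = 3 i \sqrt{149}$ ($H = \sqrt{-1341} = 3 i \sqrt{149} \approx 36.62 i$)
$E = - \frac{120 i \sqrt{149}}{7}$ ($E = \left(-3 + \frac{-13 - 6}{7}\right) 3 i \sqrt{149} = \left(-3 + \frac{1}{7} \left(-19\right)\right) 3 i \sqrt{149} = \left(-3 - \frac{19}{7}\right) 3 i \sqrt{149} = - \frac{40 \cdot 3 i \sqrt{149}}{7} = - \frac{120 i \sqrt{149}}{7} \approx - 209.26 i$)
$\frac{1}{226385 + E} = \frac{1}{226385 - \frac{120 i \sqrt{149}}{7}}$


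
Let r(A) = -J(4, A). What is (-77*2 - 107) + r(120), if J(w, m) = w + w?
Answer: -269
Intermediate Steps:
J(w, m) = 2*w
r(A) = -8 (r(A) = -2*4 = -1*8 = -8)
(-77*2 - 107) + r(120) = (-77*2 - 107) - 8 = (-154 - 107) - 8 = -261 - 8 = -269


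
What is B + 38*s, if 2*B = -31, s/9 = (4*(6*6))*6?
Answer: 590945/2 ≈ 2.9547e+5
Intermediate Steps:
s = 7776 (s = 9*((4*(6*6))*6) = 9*((4*36)*6) = 9*(144*6) = 9*864 = 7776)
B = -31/2 (B = (½)*(-31) = -31/2 ≈ -15.500)
B + 38*s = -31/2 + 38*7776 = -31/2 + 295488 = 590945/2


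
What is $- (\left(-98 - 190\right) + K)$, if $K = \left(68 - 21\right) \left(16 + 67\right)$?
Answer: $-3613$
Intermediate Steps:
$K = 3901$ ($K = 47 \cdot 83 = 3901$)
$- (\left(-98 - 190\right) + K) = - (\left(-98 - 190\right) + 3901) = - (-288 + 3901) = \left(-1\right) 3613 = -3613$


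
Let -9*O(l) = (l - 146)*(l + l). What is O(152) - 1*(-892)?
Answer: 2068/3 ≈ 689.33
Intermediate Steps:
O(l) = -2*l*(-146 + l)/9 (O(l) = -(l - 146)*(l + l)/9 = -(-146 + l)*2*l/9 = -2*l*(-146 + l)/9)
O(152) - 1*(-892) = (2/9)*152*(146 - 1*152) - 1*(-892) = (2/9)*152*(146 - 152) + 892 = (2/9)*152*(-6) + 892 = -608/3 + 892 = 2068/3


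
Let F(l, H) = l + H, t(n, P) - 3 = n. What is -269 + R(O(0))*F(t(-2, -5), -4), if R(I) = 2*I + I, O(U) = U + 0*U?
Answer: -269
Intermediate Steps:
t(n, P) = 3 + n
O(U) = U (O(U) = U + 0 = U)
R(I) = 3*I
F(l, H) = H + l
-269 + R(O(0))*F(t(-2, -5), -4) = -269 + (3*0)*(-4 + (3 - 2)) = -269 + 0*(-4 + 1) = -269 + 0*(-3) = -269 + 0 = -269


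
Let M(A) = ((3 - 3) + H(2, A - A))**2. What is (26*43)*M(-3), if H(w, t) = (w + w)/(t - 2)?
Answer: 4472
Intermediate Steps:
H(w, t) = 2*w/(-2 + t) (H(w, t) = (2*w)/(-2 + t) = 2*w/(-2 + t))
M(A) = 4 (M(A) = ((3 - 3) + 2*2/(-2 + (A - A)))**2 = (0 + 2*2/(-2 + 0))**2 = (0 + 2*2/(-2))**2 = (0 + 2*2*(-1/2))**2 = (0 - 2)**2 = (-2)**2 = 4)
(26*43)*M(-3) = (26*43)*4 = 1118*4 = 4472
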